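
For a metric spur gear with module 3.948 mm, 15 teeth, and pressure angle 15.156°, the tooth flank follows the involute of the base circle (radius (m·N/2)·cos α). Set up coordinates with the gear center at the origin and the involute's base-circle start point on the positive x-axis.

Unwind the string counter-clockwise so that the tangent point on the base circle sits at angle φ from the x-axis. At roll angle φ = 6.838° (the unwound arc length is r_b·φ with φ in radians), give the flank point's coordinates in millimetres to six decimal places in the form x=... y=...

pitch radius r_p = m·N/2 = 3.948·15/2 = 29.610000
base radius r_b = r_p·cos α = 29.610000·cos 15.156° = 28.580092
roll angle φ = 6.838° = 0.11934561 rad
x = r_b·(cos φ + φ·sin φ) = 28.580092·(0.99288676 + 0.11934561·0.11906250) = 28.782906
y = r_b·(sin φ − φ·cos φ) = 28.580092·(0.11906250 − 0.11934561·0.99288676) = 0.016171

x=28.782906 y=0.016171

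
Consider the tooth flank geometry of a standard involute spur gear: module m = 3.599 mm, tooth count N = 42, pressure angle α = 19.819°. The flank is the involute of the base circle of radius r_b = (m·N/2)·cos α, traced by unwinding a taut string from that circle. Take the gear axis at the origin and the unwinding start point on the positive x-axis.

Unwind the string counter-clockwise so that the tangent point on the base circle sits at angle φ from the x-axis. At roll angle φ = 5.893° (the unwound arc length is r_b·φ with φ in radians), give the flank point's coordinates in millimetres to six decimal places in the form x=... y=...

pitch radius r_p = m·N/2 = 3.599·42/2 = 75.579000
base radius r_b = r_p·cos α = 75.579000·cos 19.819° = 71.102334
roll angle φ = 5.893° = 0.10285225 rad
x = r_b·(cos φ + φ·sin φ) = 71.102334·(0.99471537 + 0.10285225·0.10267101) = 71.477421
y = r_b·(sin φ − φ·cos φ) = 71.102334·(0.10267101 − 0.10285225·0.99471537) = 0.025760

x=71.477421 y=0.025760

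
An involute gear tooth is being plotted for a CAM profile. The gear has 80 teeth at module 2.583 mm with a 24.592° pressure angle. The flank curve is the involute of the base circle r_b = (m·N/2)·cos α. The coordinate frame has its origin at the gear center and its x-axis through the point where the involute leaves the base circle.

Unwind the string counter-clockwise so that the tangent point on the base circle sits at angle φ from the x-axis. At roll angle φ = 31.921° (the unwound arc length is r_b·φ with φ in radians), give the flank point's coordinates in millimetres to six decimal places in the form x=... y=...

x=107.416546 y=5.249147

pitch radius r_p = m·N/2 = 2.583·80/2 = 103.320000
base radius r_b = r_p·cos α = 103.320000·cos 24.592° = 93.948279
roll angle φ = 31.921° = 0.55712655 rad
x = r_b·(cos φ + φ·sin φ) = 93.948279·(0.84877795 + 0.55712655·0.52874946) = 107.416546
y = r_b·(sin φ − φ·cos φ) = 93.948279·(0.52874946 − 0.55712655·0.84877795) = 5.249147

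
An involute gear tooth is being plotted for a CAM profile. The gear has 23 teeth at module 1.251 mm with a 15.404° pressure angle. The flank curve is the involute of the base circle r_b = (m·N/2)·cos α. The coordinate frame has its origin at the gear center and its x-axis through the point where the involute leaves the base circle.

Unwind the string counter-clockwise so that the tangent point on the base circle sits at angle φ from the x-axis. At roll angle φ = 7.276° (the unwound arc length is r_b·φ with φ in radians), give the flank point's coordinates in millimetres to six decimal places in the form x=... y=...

x=13.981076 y=0.009453

pitch radius r_p = m·N/2 = 1.251·23/2 = 14.386500
base radius r_b = r_p·cos α = 14.386500·cos 15.404° = 13.869692
roll angle φ = 7.276° = 0.12699016 rad
x = r_b·(cos φ + φ·sin φ) = 13.869692·(0.99194758 + 0.12699016·0.12664911) = 13.981076
y = r_b·(sin φ − φ·cos φ) = 13.869692·(0.12664911 − 0.12699016·0.99194758) = 0.009453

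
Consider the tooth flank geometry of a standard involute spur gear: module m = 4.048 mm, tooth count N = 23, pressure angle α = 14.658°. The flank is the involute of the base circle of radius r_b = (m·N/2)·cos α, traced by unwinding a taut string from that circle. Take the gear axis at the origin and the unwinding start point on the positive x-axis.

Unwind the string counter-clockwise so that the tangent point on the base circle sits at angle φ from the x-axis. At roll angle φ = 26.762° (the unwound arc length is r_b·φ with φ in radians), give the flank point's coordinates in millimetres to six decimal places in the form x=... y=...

pitch radius r_p = m·N/2 = 4.048·23/2 = 46.552000
base radius r_b = r_p·cos α = 46.552000·cos 14.658° = 45.036896
roll angle φ = 26.762° = 0.46708501 rad
x = r_b·(cos φ + φ·sin φ) = 45.036896·(0.89288466 + 0.46708501·0.45028546) = 49.684985
y = r_b·(sin φ − φ·cos φ) = 45.036896·(0.45028546 − 0.46708501·0.89288466) = 1.496685

x=49.684985 y=1.496685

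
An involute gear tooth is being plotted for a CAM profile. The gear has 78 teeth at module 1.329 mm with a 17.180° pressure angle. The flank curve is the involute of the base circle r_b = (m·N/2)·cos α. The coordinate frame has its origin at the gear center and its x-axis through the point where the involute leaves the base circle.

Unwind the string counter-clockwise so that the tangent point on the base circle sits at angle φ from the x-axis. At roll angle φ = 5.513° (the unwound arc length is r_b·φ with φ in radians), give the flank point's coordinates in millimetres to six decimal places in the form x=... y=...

pitch radius r_p = m·N/2 = 1.329·78/2 = 51.831000
base radius r_b = r_p·cos α = 51.831000·cos 17.180° = 49.518380
roll angle φ = 5.513° = 0.09622000 rad
x = r_b·(cos φ + φ·sin φ) = 49.518380·(0.99537443 + 0.09622000·0.09607160) = 49.747077
y = r_b·(sin φ − φ·cos φ) = 49.518380·(0.09607160 − 0.09622000·0.99537443) = 0.014691

x=49.747077 y=0.014691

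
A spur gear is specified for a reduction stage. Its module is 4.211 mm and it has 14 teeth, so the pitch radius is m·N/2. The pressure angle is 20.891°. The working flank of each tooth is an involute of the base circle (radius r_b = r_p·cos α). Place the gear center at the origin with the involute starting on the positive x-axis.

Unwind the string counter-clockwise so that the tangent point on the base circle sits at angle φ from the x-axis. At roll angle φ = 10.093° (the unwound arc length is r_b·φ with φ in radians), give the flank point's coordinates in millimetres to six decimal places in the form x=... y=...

pitch radius r_p = m·N/2 = 4.211·14/2 = 29.477000
base radius r_b = r_p·cos α = 29.477000·cos 20.891° = 27.539197
roll angle φ = 10.093° = 0.17615608 rad
x = r_b·(cos φ + φ·sin φ) = 27.539197·(0.98452460 + 0.17615608·0.17524645) = 27.963172
y = r_b·(sin φ − φ·cos φ) = 27.539197·(0.17524645 − 0.17615608·0.98452460) = 0.050024

x=27.963172 y=0.050024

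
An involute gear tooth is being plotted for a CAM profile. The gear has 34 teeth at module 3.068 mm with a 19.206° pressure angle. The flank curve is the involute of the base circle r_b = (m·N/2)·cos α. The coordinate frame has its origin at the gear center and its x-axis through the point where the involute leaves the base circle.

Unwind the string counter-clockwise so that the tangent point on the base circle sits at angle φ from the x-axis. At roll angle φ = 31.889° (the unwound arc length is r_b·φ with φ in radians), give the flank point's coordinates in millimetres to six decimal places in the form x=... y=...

x=56.300935 y=2.743810

pitch radius r_p = m·N/2 = 3.068·34/2 = 52.156000
base radius r_b = r_p·cos α = 52.156000·cos 19.206° = 49.253098
roll angle φ = 31.889° = 0.55656805 rad
x = r_b·(cos φ + φ·sin φ) = 49.253098·(0.84907312 + 0.55656805·0.52827533) = 56.300935
y = r_b·(sin φ − φ·cos φ) = 49.253098·(0.52827533 − 0.55656805·0.84907312) = 2.743810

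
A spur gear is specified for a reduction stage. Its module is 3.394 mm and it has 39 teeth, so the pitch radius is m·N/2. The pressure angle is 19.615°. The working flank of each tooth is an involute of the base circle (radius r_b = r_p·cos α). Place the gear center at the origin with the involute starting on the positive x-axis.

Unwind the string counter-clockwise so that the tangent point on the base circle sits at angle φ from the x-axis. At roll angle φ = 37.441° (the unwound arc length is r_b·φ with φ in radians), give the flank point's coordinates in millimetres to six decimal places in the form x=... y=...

pitch radius r_p = m·N/2 = 3.394·39/2 = 66.183000
base radius r_b = r_p·cos α = 66.183000·cos 19.615° = 62.342374
roll angle φ = 37.441° = 0.65346873 rad
x = r_b·(cos φ + φ·sin φ) = 62.342374·(0.79397979 + 0.65346873·0.60794416) = 74.265495
y = r_b·(sin φ − φ·cos φ) = 62.342374·(0.60794416 − 0.65346873·0.79397979) = 5.554905

x=74.265495 y=5.554905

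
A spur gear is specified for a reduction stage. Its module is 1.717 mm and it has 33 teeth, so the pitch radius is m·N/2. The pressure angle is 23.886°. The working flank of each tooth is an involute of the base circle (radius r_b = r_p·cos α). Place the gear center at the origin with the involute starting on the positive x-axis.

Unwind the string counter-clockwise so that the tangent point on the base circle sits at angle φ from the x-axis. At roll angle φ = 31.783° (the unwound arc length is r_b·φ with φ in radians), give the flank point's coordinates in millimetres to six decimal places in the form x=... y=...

x=29.588178 y=1.429027

pitch radius r_p = m·N/2 = 1.717·33/2 = 28.330500
base radius r_b = r_p·cos α = 28.330500·cos 23.886° = 25.904075
roll angle φ = 31.783° = 0.55471800 rad
x = r_b·(cos φ + φ·sin φ) = 25.904075·(0.85004901 + 0.55471800·0.52670360) = 29.588178
y = r_b·(sin φ − φ·cos φ) = 25.904075·(0.52670360 − 0.55471800·0.85004901) = 1.429027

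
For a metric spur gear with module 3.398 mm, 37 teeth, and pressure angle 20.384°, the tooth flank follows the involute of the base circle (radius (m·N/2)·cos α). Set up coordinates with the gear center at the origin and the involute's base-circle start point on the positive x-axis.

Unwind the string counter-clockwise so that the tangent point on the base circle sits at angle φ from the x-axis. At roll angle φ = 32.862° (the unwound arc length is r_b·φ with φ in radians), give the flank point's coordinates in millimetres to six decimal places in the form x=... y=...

pitch radius r_p = m·N/2 = 3.398·37/2 = 62.863000
base radius r_b = r_p·cos α = 62.863000·cos 20.384° = 58.926474
roll angle φ = 32.862° = 0.57355010 rad
x = r_b·(cos φ + φ·sin φ) = 58.926474·(0.83997993 + 0.57355010·0.54261747) = 67.836053
y = r_b·(sin φ − φ·cos φ) = 58.926474·(0.54261747 − 0.57355010·0.83997993) = 3.585494

x=67.836053 y=3.585494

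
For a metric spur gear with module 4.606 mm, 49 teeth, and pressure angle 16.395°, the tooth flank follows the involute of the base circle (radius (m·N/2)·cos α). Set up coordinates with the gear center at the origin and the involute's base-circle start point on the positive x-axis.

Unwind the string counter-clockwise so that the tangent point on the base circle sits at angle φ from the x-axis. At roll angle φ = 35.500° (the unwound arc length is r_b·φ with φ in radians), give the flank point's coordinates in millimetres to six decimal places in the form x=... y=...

x=127.086189 y=8.258346

pitch radius r_p = m·N/2 = 4.606·49/2 = 112.847000
base radius r_b = r_p·cos α = 112.847000·cos 16.395° = 108.258484
roll angle φ = 35.500° = 0.61959188 rad
x = r_b·(cos φ + φ·sin φ) = 108.258484·(0.81411552 + 0.61959188·0.58070296) = 127.086189
y = r_b·(sin φ − φ·cos φ) = 108.258484·(0.58070296 − 0.61959188·0.81411552) = 8.258346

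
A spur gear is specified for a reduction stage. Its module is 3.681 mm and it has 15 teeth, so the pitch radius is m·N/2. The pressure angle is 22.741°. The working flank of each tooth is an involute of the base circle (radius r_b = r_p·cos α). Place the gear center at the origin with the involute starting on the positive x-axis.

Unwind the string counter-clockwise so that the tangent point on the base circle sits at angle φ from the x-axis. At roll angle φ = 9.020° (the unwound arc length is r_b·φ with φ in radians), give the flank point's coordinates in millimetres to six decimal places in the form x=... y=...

x=25.774902 y=0.033032

pitch radius r_p = m·N/2 = 3.681·15/2 = 27.607500
base radius r_b = r_p·cos α = 27.607500·cos 22.741° = 25.461340
roll angle φ = 9.020° = 0.15742870 rad
x = r_b·(cos φ + φ·sin φ) = 25.461340·(0.98763367 + 0.15742870·0.15677922) = 25.774902
y = r_b·(sin φ − φ·cos φ) = 25.461340·(0.15677922 − 0.15742870·0.98763367) = 0.033032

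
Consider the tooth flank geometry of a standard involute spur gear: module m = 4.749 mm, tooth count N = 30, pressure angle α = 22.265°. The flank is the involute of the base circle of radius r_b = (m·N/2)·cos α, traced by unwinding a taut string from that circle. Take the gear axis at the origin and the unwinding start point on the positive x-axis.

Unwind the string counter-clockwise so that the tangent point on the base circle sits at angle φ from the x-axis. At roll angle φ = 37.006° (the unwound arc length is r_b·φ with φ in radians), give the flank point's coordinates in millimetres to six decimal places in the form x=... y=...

pitch radius r_p = m·N/2 = 4.749·30/2 = 71.235000
base radius r_b = r_p·cos α = 71.235000·cos 22.265° = 65.923814
roll angle φ = 37.006° = 0.64587654 rad
x = r_b·(cos φ + φ·sin φ) = 65.923814·(0.79857248 + 0.64587654·0.60189865) = 78.272973
y = r_b·(sin φ − φ·cos φ) = 65.923814·(0.60189865 − 0.64587654·0.79857248) = 5.677320

x=78.272973 y=5.677320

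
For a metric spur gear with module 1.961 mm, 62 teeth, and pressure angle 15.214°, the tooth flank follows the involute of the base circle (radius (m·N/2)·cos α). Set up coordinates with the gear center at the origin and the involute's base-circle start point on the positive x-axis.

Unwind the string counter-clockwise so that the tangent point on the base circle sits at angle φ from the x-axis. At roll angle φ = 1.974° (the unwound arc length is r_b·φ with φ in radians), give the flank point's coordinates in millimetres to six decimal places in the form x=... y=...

pitch radius r_p = m·N/2 = 1.961·62/2 = 60.791000
base radius r_b = r_p·cos α = 60.791000·cos 15.214° = 58.660421
roll angle φ = 1.974° = 0.03445280 rad
x = r_b·(cos φ + φ·sin φ) = 58.660421·(0.99940656 + 0.03445280·0.03444598) = 58.695226
y = r_b·(sin φ − φ·cos φ) = 58.660421·(0.03444598 − 0.03445280·0.99940656) = 0.000800

x=58.695226 y=0.000800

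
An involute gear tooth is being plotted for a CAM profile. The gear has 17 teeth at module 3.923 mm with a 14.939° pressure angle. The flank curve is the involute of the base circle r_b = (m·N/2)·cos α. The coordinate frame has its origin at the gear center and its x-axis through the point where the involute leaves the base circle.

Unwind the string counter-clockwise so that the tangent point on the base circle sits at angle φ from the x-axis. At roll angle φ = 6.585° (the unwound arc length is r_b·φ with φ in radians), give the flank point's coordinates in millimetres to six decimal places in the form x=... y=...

pitch radius r_p = m·N/2 = 3.923·17/2 = 33.345500
base radius r_b = r_p·cos α = 33.345500·cos 14.939° = 32.218450
roll angle φ = 6.585° = 0.11492993 rad
x = r_b·(cos φ + φ·sin φ) = 32.218450·(0.99340282 + 0.11492993·0.11467708) = 32.430533
y = r_b·(sin φ − φ·cos φ) = 32.218450·(0.11467708 − 0.11492993·0.99340282) = 0.016282

x=32.430533 y=0.016282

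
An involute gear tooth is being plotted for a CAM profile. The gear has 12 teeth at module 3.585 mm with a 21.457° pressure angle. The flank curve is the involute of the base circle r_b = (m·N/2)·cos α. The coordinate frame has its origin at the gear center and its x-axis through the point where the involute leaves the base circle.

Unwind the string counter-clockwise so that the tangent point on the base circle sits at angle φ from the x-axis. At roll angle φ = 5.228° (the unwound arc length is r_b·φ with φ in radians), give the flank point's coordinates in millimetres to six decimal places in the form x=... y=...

x=20.102357 y=0.005065

pitch radius r_p = m·N/2 = 3.585·12/2 = 21.510000
base radius r_b = r_p·cos α = 21.510000·cos 21.457° = 20.019193
roll angle φ = 5.228° = 0.09124581 rad
x = r_b·(cos φ + φ·sin φ) = 20.019193·(0.99583999 + 0.09124581·0.09111925) = 20.102357
y = r_b·(sin φ − φ·cos φ) = 20.019193·(0.09111925 − 0.09124581·0.99583999) = 0.005065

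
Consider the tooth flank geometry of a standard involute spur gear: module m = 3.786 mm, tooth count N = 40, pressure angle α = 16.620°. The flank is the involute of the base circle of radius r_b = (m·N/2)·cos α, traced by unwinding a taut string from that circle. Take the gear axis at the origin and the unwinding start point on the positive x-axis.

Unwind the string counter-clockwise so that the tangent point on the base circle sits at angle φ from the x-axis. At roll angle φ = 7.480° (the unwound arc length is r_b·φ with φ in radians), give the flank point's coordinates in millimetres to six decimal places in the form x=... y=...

x=73.172306 y=0.053722

pitch radius r_p = m·N/2 = 3.786·40/2 = 75.720000
base radius r_b = r_p·cos α = 75.720000·cos 16.620° = 72.556630
roll angle φ = 7.480° = 0.13055063 rad
x = r_b·(cos φ + φ·sin φ) = 72.556630·(0.99149036 + 0.13055063·0.13018010) = 73.172306
y = r_b·(sin φ − φ·cos φ) = 72.556630·(0.13018010 − 0.13055063·0.99149036) = 0.053722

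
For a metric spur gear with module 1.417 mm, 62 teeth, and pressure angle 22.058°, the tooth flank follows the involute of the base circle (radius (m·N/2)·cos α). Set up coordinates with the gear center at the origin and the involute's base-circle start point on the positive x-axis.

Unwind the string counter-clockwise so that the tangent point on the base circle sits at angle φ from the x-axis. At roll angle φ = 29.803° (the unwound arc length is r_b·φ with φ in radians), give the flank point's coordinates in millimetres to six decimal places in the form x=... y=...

pitch radius r_p = m·N/2 = 1.417·62/2 = 43.927000
base radius r_b = r_p·cos α = 43.927000·cos 22.058° = 40.711727
roll angle φ = 29.803° = 0.52016048 rad
x = r_b·(cos φ + φ·sin φ) = 40.711727·(0.86773943 + 0.52016048·0.49701940) = 45.852367
y = r_b·(sin φ − φ·cos φ) = 40.711727·(0.49701940 − 0.52016048·0.86773943) = 1.858720

x=45.852367 y=1.858720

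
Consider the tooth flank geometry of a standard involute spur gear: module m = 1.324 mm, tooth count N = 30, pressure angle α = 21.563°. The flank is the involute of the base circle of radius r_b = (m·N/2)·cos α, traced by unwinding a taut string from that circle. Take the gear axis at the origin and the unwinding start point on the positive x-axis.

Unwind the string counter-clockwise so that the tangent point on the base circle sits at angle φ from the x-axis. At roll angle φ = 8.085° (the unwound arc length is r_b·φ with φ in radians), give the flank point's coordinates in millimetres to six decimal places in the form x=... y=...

x=18.653052 y=0.017265

pitch radius r_p = m·N/2 = 1.324·30/2 = 19.860000
base radius r_b = r_p·cos α = 19.860000·cos 21.563° = 18.470078
roll angle φ = 8.085° = 0.14110987 rad
x = r_b·(cos φ + φ·sin φ) = 18.470078·(0.99006051 + 0.14110987·0.14064204) = 18.653052
y = r_b·(sin φ − φ·cos φ) = 18.470078·(0.14064204 − 0.14110987·0.99006051) = 0.017265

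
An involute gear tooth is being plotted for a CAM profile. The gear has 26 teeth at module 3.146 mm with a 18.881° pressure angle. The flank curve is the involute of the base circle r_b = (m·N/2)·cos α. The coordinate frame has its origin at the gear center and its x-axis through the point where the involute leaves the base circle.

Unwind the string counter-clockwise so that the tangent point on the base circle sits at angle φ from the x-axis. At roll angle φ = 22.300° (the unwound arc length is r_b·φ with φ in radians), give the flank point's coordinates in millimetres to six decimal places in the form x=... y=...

pitch radius r_p = m·N/2 = 3.146·26/2 = 40.898000
base radius r_b = r_p·cos α = 40.898000·cos 18.881° = 38.697390
roll angle φ = 22.300° = 0.38920842 rad
x = r_b·(cos φ + φ·sin φ) = 38.697390·(0.92520972 + 0.38920842·0.37945616) = 41.518323
y = r_b·(sin φ − φ·cos φ) = 38.697390·(0.37945616 − 0.38920842·0.92520972) = 0.749055

x=41.518323 y=0.749055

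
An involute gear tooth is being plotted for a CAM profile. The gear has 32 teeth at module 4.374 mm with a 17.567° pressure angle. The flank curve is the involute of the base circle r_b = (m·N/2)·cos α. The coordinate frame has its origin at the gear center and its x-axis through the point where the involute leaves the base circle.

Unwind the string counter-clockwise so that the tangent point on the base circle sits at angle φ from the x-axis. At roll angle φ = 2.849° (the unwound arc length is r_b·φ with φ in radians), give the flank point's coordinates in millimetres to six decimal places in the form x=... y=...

x=66.802705 y=0.002734

pitch radius r_p = m·N/2 = 4.374·32/2 = 69.984000
base radius r_b = r_p·cos α = 69.984000·cos 17.567° = 66.720273
roll angle φ = 2.849° = 0.04972443 rad
x = r_b·(cos φ + φ·sin φ) = 66.720273·(0.99876400 + 0.04972443·0.04970394) = 66.802705
y = r_b·(sin φ − φ·cos φ) = 66.720273·(0.04970394 − 0.04972443·0.99876400) = 0.002734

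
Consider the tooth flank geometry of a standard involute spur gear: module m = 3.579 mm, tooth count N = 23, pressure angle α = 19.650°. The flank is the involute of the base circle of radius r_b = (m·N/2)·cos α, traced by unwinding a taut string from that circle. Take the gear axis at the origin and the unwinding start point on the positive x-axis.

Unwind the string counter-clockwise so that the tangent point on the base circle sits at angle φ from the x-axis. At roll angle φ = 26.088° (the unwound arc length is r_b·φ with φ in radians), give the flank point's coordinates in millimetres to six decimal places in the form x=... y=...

pitch radius r_p = m·N/2 = 3.579·23/2 = 41.158500
base radius r_b = r_p·cos α = 41.158500·cos 19.650° = 38.761608
roll angle φ = 26.088° = 0.45532150 rad
x = r_b·(cos φ + φ·sin φ) = 38.761608·(0.89811970 + 0.45532150·0.43975108) = 42.573728
y = r_b·(sin φ − φ·cos φ) = 38.761608·(0.43975108 − 0.45532150·0.89811970) = 1.194550

x=42.573728 y=1.194550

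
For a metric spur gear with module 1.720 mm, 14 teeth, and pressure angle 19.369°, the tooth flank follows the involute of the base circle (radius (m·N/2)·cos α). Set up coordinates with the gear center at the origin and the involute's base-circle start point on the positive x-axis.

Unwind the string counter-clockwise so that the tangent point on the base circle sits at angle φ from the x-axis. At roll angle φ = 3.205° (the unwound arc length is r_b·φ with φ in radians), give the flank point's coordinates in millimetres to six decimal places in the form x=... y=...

x=11.376320 y=0.000662

pitch radius r_p = m·N/2 = 1.720·14/2 = 12.040000
base radius r_b = r_p·cos α = 12.040000·cos 19.369° = 11.358563
roll angle φ = 3.205° = 0.05593780 rad
x = r_b·(cos φ + φ·sin φ) = 11.358563·(0.99843589 + 0.05593780·0.05590864) = 11.376320
y = r_b·(sin φ − φ·cos φ) = 11.358563·(0.05590864 − 0.05593780·0.99843589) = 0.000662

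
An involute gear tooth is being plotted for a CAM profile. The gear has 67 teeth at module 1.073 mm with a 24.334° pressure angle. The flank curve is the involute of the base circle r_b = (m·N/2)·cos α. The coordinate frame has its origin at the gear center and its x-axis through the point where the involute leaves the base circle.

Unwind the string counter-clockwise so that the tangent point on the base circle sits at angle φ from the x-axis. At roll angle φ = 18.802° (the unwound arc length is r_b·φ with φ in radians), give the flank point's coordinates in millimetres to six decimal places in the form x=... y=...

x=34.468354 y=0.381661

pitch radius r_p = m·N/2 = 1.073·67/2 = 35.945500
base radius r_b = r_p·cos α = 35.945500·cos 24.334° = 32.752063
roll angle φ = 18.802° = 0.32815681 rad
x = r_b·(cos φ + φ·sin φ) = 32.752063·(0.94663801 + 0.32815681·0.32229874) = 34.468354
y = r_b·(sin φ − φ·cos φ) = 32.752063·(0.32229874 − 0.32815681·0.94663801) = 0.381661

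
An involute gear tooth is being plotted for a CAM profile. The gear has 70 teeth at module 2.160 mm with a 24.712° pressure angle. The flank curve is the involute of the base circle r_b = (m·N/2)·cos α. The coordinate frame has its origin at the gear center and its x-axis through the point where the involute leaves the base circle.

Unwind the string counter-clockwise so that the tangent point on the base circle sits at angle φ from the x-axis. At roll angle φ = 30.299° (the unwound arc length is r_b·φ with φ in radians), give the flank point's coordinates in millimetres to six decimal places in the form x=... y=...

pitch radius r_p = m·N/2 = 2.160·70/2 = 75.600000
base radius r_b = r_p·cos α = 75.600000·cos 24.712° = 68.676600
roll angle φ = 30.299° = 0.52881731 rad
x = r_b·(cos φ + φ·sin φ) = 68.676600·(0.86340436 + 0.52881731·0.50451255) = 77.618248
y = r_b·(sin φ − φ·cos φ) = 68.676600·(0.50451255 − 0.52881731·0.86340436) = 3.291627

x=77.618248 y=3.291627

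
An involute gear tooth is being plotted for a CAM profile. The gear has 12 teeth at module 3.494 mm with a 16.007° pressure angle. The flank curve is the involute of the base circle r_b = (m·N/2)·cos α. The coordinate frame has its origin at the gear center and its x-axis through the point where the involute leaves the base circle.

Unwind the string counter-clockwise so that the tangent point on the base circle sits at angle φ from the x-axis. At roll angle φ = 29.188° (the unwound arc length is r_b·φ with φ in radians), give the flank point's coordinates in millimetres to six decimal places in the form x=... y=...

pitch radius r_p = m·N/2 = 3.494·12/2 = 20.964000
base radius r_b = r_p·cos α = 20.964000·cos 16.007° = 20.151184
roll angle φ = 29.188° = 0.50942670 rad
x = r_b·(cos φ + φ·sin φ) = 20.151184·(0.87302424 + 0.50942670·0.48767682) = 22.598743
y = r_b·(sin φ − φ·cos φ) = 20.151184·(0.48767682 − 0.50942670·0.87302424) = 0.865190

x=22.598743 y=0.865190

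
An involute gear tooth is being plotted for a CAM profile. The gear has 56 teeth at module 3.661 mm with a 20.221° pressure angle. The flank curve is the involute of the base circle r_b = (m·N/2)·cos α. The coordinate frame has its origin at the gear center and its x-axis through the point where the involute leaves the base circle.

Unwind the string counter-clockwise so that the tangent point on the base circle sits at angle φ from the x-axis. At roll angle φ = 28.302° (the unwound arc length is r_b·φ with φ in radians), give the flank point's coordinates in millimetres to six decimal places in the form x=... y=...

pitch radius r_p = m·N/2 = 3.661·56/2 = 102.508000
base radius r_b = r_p·cos α = 102.508000·cos 20.221° = 96.190063
roll angle φ = 28.302° = 0.49396308 rad
x = r_b·(cos φ + φ·sin φ) = 96.190063·(0.88046080 + 0.49396308·0.47411894) = 107.219029
y = r_b·(sin φ − φ·cos φ) = 96.190063·(0.47411894 − 0.49396308·0.88046080) = 3.771017

x=107.219029 y=3.771017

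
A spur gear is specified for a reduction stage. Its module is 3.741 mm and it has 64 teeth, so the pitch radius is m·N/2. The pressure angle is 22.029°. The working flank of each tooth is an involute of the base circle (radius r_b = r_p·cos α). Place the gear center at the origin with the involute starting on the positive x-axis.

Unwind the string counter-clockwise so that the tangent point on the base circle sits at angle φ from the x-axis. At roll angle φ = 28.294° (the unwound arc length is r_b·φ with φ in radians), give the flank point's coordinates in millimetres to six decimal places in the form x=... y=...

pitch radius r_p = m·N/2 = 3.741·64/2 = 119.712000
base radius r_b = r_p·cos α = 119.712000·cos 22.029° = 110.972321
roll angle φ = 28.294° = 0.49382346 rad
x = r_b·(cos φ + φ·sin φ) = 110.972321·(0.88052700 + 0.49382346·0.47399600) = 123.689454
y = r_b·(sin φ − φ·cos φ) = 110.972321·(0.47399600 − 0.49382346·0.88052700) = 4.346910

x=123.689454 y=4.346910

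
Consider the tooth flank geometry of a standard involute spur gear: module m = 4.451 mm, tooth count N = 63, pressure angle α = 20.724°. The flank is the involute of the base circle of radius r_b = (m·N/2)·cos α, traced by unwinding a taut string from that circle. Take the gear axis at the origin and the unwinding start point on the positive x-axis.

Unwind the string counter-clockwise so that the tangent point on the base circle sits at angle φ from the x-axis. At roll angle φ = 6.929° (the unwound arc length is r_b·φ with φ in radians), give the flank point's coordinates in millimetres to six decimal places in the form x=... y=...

pitch radius r_p = m·N/2 = 4.451·63/2 = 140.206500
base radius r_b = r_p·cos α = 140.206500·cos 20.724° = 131.134563
roll angle φ = 6.929° = 0.12093386 rad
x = r_b·(cos φ + φ·sin φ) = 131.134563·(0.99269641 + 0.12093386·0.12063930) = 132.089981
y = r_b·(sin φ − φ·cos φ) = 131.134563·(0.12063930 − 0.12093386·0.99269641) = 0.077198

x=132.089981 y=0.077198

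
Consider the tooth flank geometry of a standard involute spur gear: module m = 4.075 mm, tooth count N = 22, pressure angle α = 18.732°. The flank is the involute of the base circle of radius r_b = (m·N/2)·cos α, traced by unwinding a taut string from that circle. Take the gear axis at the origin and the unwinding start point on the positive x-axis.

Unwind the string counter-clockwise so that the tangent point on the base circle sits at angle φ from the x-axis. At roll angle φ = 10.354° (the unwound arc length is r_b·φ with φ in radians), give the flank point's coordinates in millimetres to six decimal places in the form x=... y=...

x=43.138166 y=0.083234

pitch radius r_p = m·N/2 = 4.075·22/2 = 44.825000
base radius r_b = r_p·cos α = 44.825000·cos 18.732° = 42.450668
roll angle φ = 10.354° = 0.18071139 rad
x = r_b·(cos φ + φ·sin φ) = 42.450668·(0.98371608 + 0.18071139·0.17972943) = 43.138166
y = r_b·(sin φ − φ·cos φ) = 42.450668·(0.17972943 − 0.18071139·0.98371608) = 0.083234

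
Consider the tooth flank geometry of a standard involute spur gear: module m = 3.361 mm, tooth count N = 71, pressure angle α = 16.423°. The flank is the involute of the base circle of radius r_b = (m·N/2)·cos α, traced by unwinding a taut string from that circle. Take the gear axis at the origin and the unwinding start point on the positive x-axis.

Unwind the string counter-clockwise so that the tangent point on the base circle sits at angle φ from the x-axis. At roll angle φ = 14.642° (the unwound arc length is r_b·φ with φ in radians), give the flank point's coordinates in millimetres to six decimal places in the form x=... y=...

pitch radius r_p = m·N/2 = 3.361·71/2 = 119.315500
base radius r_b = r_p·cos α = 119.315500·cos 16.423° = 114.447494
roll angle φ = 14.642° = 0.25555111 rad
x = r_b·(cos φ + φ·sin φ) = 114.447494·(0.96752413 + 0.25555111·0.25277866) = 118.123777
y = r_b·(sin φ − φ·cos φ) = 114.447494·(0.25277866 − 0.25555111·0.96752413) = 0.632528

x=118.123777 y=0.632528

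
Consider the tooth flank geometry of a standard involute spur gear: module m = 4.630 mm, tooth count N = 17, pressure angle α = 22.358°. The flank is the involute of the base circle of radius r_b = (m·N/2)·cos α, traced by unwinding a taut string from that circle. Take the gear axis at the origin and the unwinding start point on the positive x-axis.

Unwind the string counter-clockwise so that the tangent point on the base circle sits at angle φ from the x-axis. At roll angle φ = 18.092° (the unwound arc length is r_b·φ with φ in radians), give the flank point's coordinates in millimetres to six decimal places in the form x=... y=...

pitch radius r_p = m·N/2 = 4.630·17/2 = 39.355000
base radius r_b = r_p·cos α = 39.355000·cos 22.358° = 36.396493
roll angle φ = 18.092° = 0.31576497 rad
x = r_b·(cos φ + φ·sin φ) = 36.396493·(0.95055910 + 0.31576497·0.31054371) = 38.166015
y = r_b·(sin φ − φ·cos φ) = 36.396493·(0.31054371 − 0.31576497·0.95055910) = 0.378176

x=38.166015 y=0.378176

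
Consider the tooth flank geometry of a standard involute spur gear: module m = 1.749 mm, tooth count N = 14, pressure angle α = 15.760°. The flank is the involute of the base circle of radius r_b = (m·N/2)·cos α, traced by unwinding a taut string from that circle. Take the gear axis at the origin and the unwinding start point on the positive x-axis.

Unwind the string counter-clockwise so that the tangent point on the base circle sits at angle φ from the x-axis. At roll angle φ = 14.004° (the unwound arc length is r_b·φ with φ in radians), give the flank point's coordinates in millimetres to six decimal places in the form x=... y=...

x=12.129466 y=0.057006

pitch radius r_p = m·N/2 = 1.749·14/2 = 12.243000
base radius r_b = r_p·cos α = 12.243000·cos 15.760° = 11.782759
roll angle φ = 14.004° = 0.24441591 rad
x = r_b·(cos φ + φ·sin φ) = 11.782759·(0.97027883 + 0.24441591·0.24198963) = 12.129466
y = r_b·(sin φ − φ·cos φ) = 11.782759·(0.24198963 − 0.24441591·0.97027883) = 0.057006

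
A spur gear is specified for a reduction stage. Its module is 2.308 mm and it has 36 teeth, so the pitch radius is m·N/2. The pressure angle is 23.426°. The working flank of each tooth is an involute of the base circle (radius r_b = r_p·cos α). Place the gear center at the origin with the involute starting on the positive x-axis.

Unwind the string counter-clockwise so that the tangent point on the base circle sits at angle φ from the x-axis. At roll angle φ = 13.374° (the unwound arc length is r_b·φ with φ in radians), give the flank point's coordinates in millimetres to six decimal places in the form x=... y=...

pitch radius r_p = m·N/2 = 2.308·36/2 = 41.544000
base radius r_b = r_p·cos α = 41.544000·cos 23.426° = 38.119707
roll angle φ = 13.374° = 0.23342033 rad
x = r_b·(cos φ + φ·sin φ) = 38.119707·(0.97288094 + 0.23342033·0.23130645) = 39.144082
y = r_b·(sin φ − φ·cos φ) = 38.119707·(0.23130645 − 0.23342033·0.97288094) = 0.160722

x=39.144082 y=0.160722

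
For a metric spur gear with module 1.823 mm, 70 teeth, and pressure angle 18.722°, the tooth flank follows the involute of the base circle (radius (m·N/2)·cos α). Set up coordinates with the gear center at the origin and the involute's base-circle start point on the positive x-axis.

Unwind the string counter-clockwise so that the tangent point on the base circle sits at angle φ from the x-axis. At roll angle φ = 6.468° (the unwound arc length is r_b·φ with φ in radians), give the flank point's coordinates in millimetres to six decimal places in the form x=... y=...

x=60.812710 y=0.028941

pitch radius r_p = m·N/2 = 1.823·70/2 = 63.805000
base radius r_b = r_p·cos α = 63.805000·cos 18.722° = 60.428893
roll angle φ = 6.468° = 0.11288790 rad
x = r_b·(cos φ + φ·sin φ) = 60.428893·(0.99363493 + 0.11288790·0.11264828) = 60.812710
y = r_b·(sin φ − φ·cos φ) = 60.428893·(0.11264828 − 0.11288790·0.99363493) = 0.028941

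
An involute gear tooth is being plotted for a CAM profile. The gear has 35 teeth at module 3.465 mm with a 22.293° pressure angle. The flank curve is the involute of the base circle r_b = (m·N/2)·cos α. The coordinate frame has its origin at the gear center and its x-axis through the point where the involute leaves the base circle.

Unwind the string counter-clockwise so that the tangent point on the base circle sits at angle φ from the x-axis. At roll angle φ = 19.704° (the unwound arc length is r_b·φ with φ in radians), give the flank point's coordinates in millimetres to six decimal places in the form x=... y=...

pitch radius r_p = m·N/2 = 3.465·35/2 = 60.637500
base radius r_b = r_p·cos α = 60.637500·cos 22.293° = 56.105215
roll angle φ = 19.704° = 0.34389968 rad
x = r_b·(cos φ + φ·sin φ) = 56.105215·(0.94144701 + 0.34389968·0.33716098) = 59.325461
y = r_b·(sin φ − φ·cos φ) = 56.105215·(0.33716098 − 0.34389968·0.94144701) = 0.751679

x=59.325461 y=0.751679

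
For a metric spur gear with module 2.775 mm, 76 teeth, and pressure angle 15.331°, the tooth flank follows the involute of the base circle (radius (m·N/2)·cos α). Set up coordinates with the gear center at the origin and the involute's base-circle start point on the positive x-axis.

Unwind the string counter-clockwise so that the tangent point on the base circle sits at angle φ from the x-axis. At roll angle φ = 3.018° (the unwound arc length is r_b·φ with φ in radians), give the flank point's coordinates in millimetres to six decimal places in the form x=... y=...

pitch radius r_p = m·N/2 = 2.775·76/2 = 105.450000
base radius r_b = r_p·cos α = 105.450000·cos 15.331° = 101.697510
roll angle φ = 3.018° = 0.05267404 rad
x = r_b·(cos φ + φ·sin φ) = 101.697510·(0.99861304 + 0.05267404·0.05264968) = 101.838495
y = r_b·(sin φ − φ·cos φ) = 101.697510·(0.05264968 − 0.05267404·0.99861304) = 0.004953

x=101.838495 y=0.004953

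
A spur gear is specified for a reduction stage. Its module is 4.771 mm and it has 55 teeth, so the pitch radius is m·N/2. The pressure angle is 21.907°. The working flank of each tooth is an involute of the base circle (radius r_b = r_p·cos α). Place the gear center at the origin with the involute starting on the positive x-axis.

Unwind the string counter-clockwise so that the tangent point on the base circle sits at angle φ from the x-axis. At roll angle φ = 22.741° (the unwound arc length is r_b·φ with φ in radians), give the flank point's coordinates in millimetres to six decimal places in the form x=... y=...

x=130.942308 y=2.497322

pitch radius r_p = m·N/2 = 4.771·55/2 = 131.202500
base radius r_b = r_p·cos α = 131.202500·cos 21.907° = 121.728456
roll angle φ = 22.741° = 0.39690533 rad
x = r_b·(cos φ + φ·sin φ) = 121.728456·(0.92226170 + 0.39690533·0.38656610) = 130.942308
y = r_b·(sin φ − φ·cos φ) = 121.728456·(0.38656610 − 0.39690533·0.92226170) = 2.497322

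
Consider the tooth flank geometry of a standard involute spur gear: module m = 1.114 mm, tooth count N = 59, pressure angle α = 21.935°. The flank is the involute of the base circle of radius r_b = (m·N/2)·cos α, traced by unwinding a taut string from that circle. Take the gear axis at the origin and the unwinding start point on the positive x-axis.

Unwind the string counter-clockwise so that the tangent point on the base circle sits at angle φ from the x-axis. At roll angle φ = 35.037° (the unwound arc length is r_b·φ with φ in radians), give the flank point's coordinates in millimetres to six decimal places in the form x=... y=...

pitch radius r_p = m·N/2 = 1.114·59/2 = 32.863000
base radius r_b = r_p·cos α = 32.863000·cos 21.935° = 30.483989
roll angle φ = 35.037° = 0.61151101 rad
x = r_b·(cos φ + φ·sin φ) = 30.483989·(0.81878147 + 0.61151101·0.57410530) = 35.661792
y = r_b·(sin φ − φ·cos φ) = 30.483989·(0.57410530 − 0.61151101·0.81878147) = 2.237873

x=35.661792 y=2.237873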